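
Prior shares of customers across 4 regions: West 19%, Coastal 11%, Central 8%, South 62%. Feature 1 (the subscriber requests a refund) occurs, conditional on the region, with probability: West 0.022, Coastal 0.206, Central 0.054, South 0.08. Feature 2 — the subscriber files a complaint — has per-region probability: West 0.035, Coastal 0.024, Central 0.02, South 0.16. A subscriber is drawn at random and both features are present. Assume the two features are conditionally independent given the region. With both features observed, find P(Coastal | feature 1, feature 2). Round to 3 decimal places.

0.062

Prior × likelihood for each hypothesis:
  West: 0.19 × 0.022 × 0.035 = 0.0001463
  Coastal: 0.11 × 0.206 × 0.024 = 0.00054384
  Central: 0.08 × 0.054 × 0.02 = 0.0000864
  South: 0.62 × 0.08 × 0.16 = 0.007936
Normalizing constant = 0.00871254.
P(Coastal | evidence) = 0.00054384 / 0.00871254 ≈ 0.062.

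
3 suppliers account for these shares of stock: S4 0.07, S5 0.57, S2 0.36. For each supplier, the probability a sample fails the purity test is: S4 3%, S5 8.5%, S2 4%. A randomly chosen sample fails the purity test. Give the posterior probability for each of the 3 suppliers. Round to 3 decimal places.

Compute prior × likelihood for every hypothesis:
  S4: 0.07 × 0.03 = 0.0021
  S5: 0.57 × 0.085 = 0.04845
  S2: 0.36 × 0.04 = 0.0144
Normalizing constant = 0.06495.
P(S4 | off-spec) = 0.0021/0.06495 ≈ 0.032
P(S5 | off-spec) = 0.04845/0.06495 ≈ 0.746
P(S2 | off-spec) = 0.0144/0.06495 ≈ 0.222

S4 0.032, S5 0.746, S2 0.222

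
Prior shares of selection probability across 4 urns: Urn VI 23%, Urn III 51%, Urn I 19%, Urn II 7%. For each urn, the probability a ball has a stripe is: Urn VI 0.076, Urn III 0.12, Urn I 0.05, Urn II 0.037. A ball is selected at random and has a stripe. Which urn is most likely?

Urn III

Prior × likelihood for each hypothesis:
  Urn VI: 0.23 × 0.076 = 0.01748
  Urn III: 0.51 × 0.12 = 0.0612
  Urn I: 0.19 × 0.05 = 0.0095
  Urn II: 0.07 × 0.037 = 0.00259
Sum = 0.09077.
Largest term belongs to Urn III, so Urn III is most probable.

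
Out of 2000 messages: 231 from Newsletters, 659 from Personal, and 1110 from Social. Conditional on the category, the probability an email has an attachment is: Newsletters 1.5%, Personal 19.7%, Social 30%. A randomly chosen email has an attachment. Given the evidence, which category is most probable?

Social

By Bayes' rule, posterior ∝ prior × likelihood:
  Newsletters: 0.1155 × 0.015 = 0.0017325
  Personal: 0.3295 × 0.197 = 0.0649115
  Social: 0.555 × 0.3 = 0.1665
Normalizing constant = 0.233144.
Largest term belongs to Social, so Social is most probable.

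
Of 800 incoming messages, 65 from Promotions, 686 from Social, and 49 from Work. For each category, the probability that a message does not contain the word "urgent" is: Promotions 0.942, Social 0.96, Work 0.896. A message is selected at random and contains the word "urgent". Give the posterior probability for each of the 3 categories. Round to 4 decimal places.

Taking complements, P(urgent-flag | each) = Promotions 0.058, Social 0.04, Work 0.104.
By Bayes' rule, posterior ∝ prior × likelihood:
  Promotions: 0.08125 × 0.058 = 0.0047125
  Social: 0.8575 × 0.04 = 0.0343
  Work: 0.06125 × 0.104 = 0.00637
Sum = 0.0453825.
P(Promotions | urgent-flag) = 0.0047125/0.0453825 ≈ 0.1038
P(Social | urgent-flag) = 0.0343/0.0453825 ≈ 0.7558
P(Work | urgent-flag) = 0.00637/0.0453825 ≈ 0.1404

Promotions 0.1038, Social 0.7558, Work 0.1404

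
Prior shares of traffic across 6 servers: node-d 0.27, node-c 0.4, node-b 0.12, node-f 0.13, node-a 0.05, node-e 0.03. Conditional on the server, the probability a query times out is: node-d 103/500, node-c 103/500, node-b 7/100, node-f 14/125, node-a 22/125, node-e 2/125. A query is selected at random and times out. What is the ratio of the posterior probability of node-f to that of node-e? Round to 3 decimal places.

Compute prior × likelihood for every hypothesis:
  node-d: 0.27 × 0.206 = 0.05562
  node-c: 0.4 × 0.206 = 0.0824
  node-b: 0.12 × 0.07 = 0.0084
  node-f: 0.13 × 0.112 = 0.01456
  node-a: 0.05 × 0.176 = 0.0088
  node-e: 0.03 × 0.016 = 0.00048
Total = 0.17026.
The ratio is 0.01456 / 0.00048 (the normalizer cancels) = 30.333.

30.333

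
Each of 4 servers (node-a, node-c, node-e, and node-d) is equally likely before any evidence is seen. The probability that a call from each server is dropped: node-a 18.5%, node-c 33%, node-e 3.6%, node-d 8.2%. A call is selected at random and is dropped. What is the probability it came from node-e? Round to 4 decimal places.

0.0569

With a uniform prior (1/4 each), posterior ∝ likelihood:
  node-a: 0.185
  node-c: 0.33
  node-e: 0.036
  node-d: 0.082
Sum = 0.633.
P(node-e | evidence) = 0.036 / 0.633 ≈ 0.0569.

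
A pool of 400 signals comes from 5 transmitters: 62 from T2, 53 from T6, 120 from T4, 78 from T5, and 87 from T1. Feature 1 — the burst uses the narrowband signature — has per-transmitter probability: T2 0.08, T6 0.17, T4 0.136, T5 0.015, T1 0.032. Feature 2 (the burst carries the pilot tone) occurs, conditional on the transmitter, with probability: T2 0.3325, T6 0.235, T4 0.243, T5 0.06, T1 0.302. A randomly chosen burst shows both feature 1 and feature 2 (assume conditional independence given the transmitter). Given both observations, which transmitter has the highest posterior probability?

Prior × likelihood for each hypothesis:
  T2: 0.155 × 0.08 × 0.3325 = 0.004123
  T6: 0.1325 × 0.17 × 0.235 = 0.005293375
  T4: 0.3 × 0.136 × 0.243 = 0.0099144
  T5: 0.195 × 0.015 × 0.06 = 0.0001755
  T1: 0.2175 × 0.032 × 0.302 = 0.00210192
Sum = 0.021608195.
Largest term belongs to T4, so T4 is most probable.

T4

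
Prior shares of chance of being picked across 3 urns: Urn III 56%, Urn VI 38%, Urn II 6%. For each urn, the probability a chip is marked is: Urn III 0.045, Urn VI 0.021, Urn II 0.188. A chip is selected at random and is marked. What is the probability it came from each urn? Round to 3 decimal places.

Urn III 0.567, Urn VI 0.179, Urn II 0.254

Compute prior × likelihood for every hypothesis:
  Urn III: 0.56 × 0.045 = 0.0252
  Urn VI: 0.38 × 0.021 = 0.00798
  Urn II: 0.06 × 0.188 = 0.01128
Normalizing constant = 0.04446.
P(Urn III | marked) = 0.0252/0.04446 ≈ 0.567
P(Urn VI | marked) = 0.00798/0.04446 ≈ 0.179
P(Urn II | marked) = 0.01128/0.04446 ≈ 0.254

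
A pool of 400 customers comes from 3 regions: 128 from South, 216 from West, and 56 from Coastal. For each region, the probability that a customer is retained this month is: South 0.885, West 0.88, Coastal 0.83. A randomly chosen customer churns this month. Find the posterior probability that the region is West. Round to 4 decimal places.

0.5167

Taking complements, P(churn | each) = South 0.115, West 0.12, Coastal 0.17.
By Bayes' rule, posterior ∝ prior × likelihood:
  South: 0.32 × 0.115 = 0.0368
  West: 0.54 × 0.12 = 0.0648
  Coastal: 0.14 × 0.17 = 0.0238
Total = 0.1254.
P(West | evidence) = 0.0648 / 0.1254 ≈ 0.5167.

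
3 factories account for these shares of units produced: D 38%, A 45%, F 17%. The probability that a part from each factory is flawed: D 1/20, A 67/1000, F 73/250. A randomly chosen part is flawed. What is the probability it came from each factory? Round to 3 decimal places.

D 0.192, A 0.305, F 0.502

Prior × likelihood for each hypothesis:
  D: 0.38 × 0.05 = 0.019
  A: 0.45 × 0.067 = 0.03015
  F: 0.17 × 0.292 = 0.04964
Total = 0.09879.
P(D | flawed) = 0.019/0.09879 ≈ 0.192
P(A | flawed) = 0.03015/0.09879 ≈ 0.305
P(F | flawed) = 0.04964/0.09879 ≈ 0.502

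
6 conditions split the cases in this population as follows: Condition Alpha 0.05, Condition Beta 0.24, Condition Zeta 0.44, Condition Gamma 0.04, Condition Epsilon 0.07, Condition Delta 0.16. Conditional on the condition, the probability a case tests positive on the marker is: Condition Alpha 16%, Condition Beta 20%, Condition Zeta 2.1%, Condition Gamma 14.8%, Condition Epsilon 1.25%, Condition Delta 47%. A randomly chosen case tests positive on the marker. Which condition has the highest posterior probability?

By Bayes' rule, posterior ∝ prior × likelihood:
  Condition Alpha: 0.05 × 0.16 = 0.008
  Condition Beta: 0.24 × 0.2 = 0.048
  Condition Zeta: 0.44 × 0.021 = 0.00924
  Condition Gamma: 0.04 × 0.148 = 0.00592
  Condition Epsilon: 0.07 × 0.0125 = 0.000875
  Condition Delta: 0.16 × 0.47 = 0.0752
Total = 0.147235.
Largest term belongs to Condition Delta, so Condition Delta is most probable.

Condition Delta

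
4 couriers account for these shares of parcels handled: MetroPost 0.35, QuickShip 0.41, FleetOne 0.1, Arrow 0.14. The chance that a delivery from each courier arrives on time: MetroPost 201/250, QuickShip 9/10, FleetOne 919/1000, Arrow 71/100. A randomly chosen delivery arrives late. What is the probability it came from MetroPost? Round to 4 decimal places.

0.4334

Taking complements, P(late | each) = MetroPost 0.196, QuickShip 0.1, FleetOne 0.081, Arrow 0.29.
By Bayes' rule, posterior ∝ prior × likelihood:
  MetroPost: 0.35 × 0.196 = 0.0686
  QuickShip: 0.41 × 0.1 = 0.041
  FleetOne: 0.1 × 0.081 = 0.0081
  Arrow: 0.14 × 0.29 = 0.0406
Normalizing constant = 0.1583.
P(MetroPost | evidence) = 0.0686 / 0.1583 ≈ 0.4334.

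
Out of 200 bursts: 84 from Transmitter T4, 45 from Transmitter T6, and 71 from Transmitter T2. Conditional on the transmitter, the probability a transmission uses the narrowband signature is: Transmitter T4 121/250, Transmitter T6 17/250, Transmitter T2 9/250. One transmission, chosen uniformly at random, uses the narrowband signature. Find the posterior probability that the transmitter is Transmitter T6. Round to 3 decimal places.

Compute prior × likelihood for every hypothesis:
  Transmitter T4: 0.42 × 0.484 = 0.20328
  Transmitter T6: 0.225 × 0.068 = 0.0153
  Transmitter T2: 0.355 × 0.036 = 0.01278
Total = 0.23136.
P(Transmitter T6 | evidence) = 0.0153 / 0.23136 ≈ 0.066.

0.066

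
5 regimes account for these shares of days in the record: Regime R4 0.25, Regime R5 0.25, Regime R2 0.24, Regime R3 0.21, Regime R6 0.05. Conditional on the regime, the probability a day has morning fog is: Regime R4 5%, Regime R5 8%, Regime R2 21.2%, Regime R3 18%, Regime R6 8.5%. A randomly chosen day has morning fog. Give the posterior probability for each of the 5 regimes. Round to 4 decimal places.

Regime R4 0.0997, Regime R5 0.1595, Regime R2 0.4056, Regime R3 0.3014, Regime R6 0.0339

Unnormalized posteriors (prior × likelihood):
  Regime R4: 0.25 × 0.05 = 0.0125
  Regime R5: 0.25 × 0.08 = 0.02
  Regime R2: 0.24 × 0.212 = 0.05088
  Regime R3: 0.21 × 0.18 = 0.0378
  Regime R6: 0.05 × 0.085 = 0.00425
Sum = 0.12543.
P(Regime R4 | fog) = 0.0125/0.12543 ≈ 0.0997
P(Regime R5 | fog) = 0.02/0.12543 ≈ 0.1595
P(Regime R2 | fog) = 0.05088/0.12543 ≈ 0.4056
P(Regime R3 | fog) = 0.0378/0.12543 ≈ 0.3014
P(Regime R6 | fog) = 0.00425/0.12543 ≈ 0.0339
(Check: 0.0997+0.1595+0.4056+0.3014+0.0339 = 1.0001.)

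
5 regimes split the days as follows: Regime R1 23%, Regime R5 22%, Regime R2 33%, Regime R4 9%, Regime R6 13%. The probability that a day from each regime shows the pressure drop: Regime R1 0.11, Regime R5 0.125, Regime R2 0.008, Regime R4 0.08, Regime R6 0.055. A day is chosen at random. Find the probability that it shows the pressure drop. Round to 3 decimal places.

Compute prior × likelihood for every hypothesis:
  Regime R1: 0.23 × 0.11 = 0.0253
  Regime R5: 0.22 × 0.125 = 0.0275
  Regime R2: 0.33 × 0.008 = 0.00264
  Regime R4: 0.09 × 0.08 = 0.0072
  Regime R6: 0.13 × 0.055 = 0.00715
P(drop) = 0.0253 + 0.0275 + 0.00264 + 0.0072 + 0.00715 = 0.06979 → 0.070.

0.070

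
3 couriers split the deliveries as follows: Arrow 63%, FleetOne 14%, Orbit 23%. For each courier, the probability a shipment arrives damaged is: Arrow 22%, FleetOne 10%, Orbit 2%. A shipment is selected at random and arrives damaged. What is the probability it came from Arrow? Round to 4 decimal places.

Unnormalized posteriors (prior × likelihood):
  Arrow: 0.63 × 0.22 = 0.1386
  FleetOne: 0.14 × 0.1 = 0.014
  Orbit: 0.23 × 0.02 = 0.0046
Sum = 0.1572.
P(Arrow | evidence) = 0.1386 / 0.1572 ≈ 0.8817.

0.8817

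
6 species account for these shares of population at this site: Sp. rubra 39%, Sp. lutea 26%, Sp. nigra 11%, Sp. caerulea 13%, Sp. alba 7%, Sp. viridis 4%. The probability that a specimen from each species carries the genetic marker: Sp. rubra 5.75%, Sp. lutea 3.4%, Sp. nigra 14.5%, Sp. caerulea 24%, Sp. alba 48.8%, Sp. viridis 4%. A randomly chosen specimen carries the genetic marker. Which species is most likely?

By Bayes' rule, posterior ∝ prior × likelihood:
  Sp. rubra: 0.39 × 0.0575 = 0.022425
  Sp. lutea: 0.26 × 0.034 = 0.00884
  Sp. nigra: 0.11 × 0.145 = 0.01595
  Sp. caerulea: 0.13 × 0.24 = 0.0312
  Sp. alba: 0.07 × 0.488 = 0.03416
  Sp. viridis: 0.04 × 0.04 = 0.0016
Sum = 0.114175.
Largest term belongs to Sp. alba, so Sp. alba is most probable.

Sp. alba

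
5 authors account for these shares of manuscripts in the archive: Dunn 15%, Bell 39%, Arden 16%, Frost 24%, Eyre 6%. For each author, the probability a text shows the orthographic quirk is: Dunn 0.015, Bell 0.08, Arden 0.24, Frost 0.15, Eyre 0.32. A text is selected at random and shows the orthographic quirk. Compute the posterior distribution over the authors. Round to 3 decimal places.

Prior × likelihood for each hypothesis:
  Dunn: 0.15 × 0.015 = 0.00225
  Bell: 0.39 × 0.08 = 0.0312
  Arden: 0.16 × 0.24 = 0.0384
  Frost: 0.24 × 0.15 = 0.036
  Eyre: 0.06 × 0.32 = 0.0192
Sum = 0.12705.
P(Dunn | quirk) = 0.00225/0.12705 ≈ 0.018
P(Bell | quirk) = 0.0312/0.12705 ≈ 0.246
P(Arden | quirk) = 0.0384/0.12705 ≈ 0.302
P(Frost | quirk) = 0.036/0.12705 ≈ 0.283
P(Eyre | quirk) = 0.0192/0.12705 ≈ 0.151

Dunn 0.018, Bell 0.246, Arden 0.302, Frost 0.283, Eyre 0.151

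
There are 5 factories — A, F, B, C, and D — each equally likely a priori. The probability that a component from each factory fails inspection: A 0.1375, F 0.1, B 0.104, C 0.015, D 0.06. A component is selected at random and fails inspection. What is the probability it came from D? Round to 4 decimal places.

0.1441

Since the prior is uniform, the posterior is proportional to the likelihood:
  A: 0.1375
  F: 0.1
  B: 0.104
  C: 0.015
  D: 0.06
Total = 0.4165.
P(D | evidence) = 0.06 / 0.4165 ≈ 0.1441.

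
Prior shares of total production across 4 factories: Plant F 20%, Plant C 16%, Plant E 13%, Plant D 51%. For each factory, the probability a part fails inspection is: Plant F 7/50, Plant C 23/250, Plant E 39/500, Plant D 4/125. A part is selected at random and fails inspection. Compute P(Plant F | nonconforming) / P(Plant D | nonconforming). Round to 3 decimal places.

1.716

Compute prior × likelihood for every hypothesis:
  Plant F: 0.2 × 0.14 = 0.028
  Plant C: 0.16 × 0.092 = 0.01472
  Plant E: 0.13 × 0.078 = 0.01014
  Plant D: 0.51 × 0.032 = 0.01632
Normalizing constant = 0.06918.
The ratio is 0.028 / 0.01632 (the normalizer cancels) = 1.716.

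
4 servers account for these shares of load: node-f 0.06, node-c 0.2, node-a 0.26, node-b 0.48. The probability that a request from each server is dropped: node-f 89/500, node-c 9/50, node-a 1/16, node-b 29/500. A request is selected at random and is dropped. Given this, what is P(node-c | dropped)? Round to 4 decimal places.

0.3966

Compute prior × likelihood for every hypothesis:
  node-f: 0.06 × 0.178 = 0.01068
  node-c: 0.2 × 0.18 = 0.036
  node-a: 0.26 × 0.0625 = 0.01625
  node-b: 0.48 × 0.058 = 0.02784
Total = 0.09077.
P(node-c | evidence) = 0.036 / 0.09077 ≈ 0.3966.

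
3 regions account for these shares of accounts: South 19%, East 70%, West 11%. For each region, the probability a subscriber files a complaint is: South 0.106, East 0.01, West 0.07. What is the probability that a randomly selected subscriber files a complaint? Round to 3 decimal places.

Prior × likelihood for each hypothesis:
  South: 0.19 × 0.106 = 0.02014
  East: 0.7 × 0.01 = 0.007
  West: 0.11 × 0.07 = 0.0077
P(complaint) = 0.02014 + 0.007 + 0.0077 = 0.03484 → 0.035.

0.035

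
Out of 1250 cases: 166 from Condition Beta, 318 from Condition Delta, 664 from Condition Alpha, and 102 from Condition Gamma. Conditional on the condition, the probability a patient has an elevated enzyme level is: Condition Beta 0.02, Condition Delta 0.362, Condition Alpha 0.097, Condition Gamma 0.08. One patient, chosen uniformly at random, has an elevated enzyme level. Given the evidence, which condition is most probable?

By Bayes' rule, posterior ∝ prior × likelihood:
  Condition Beta: 0.1328 × 0.02 = 0.002656
  Condition Delta: 0.2544 × 0.362 = 0.0920928
  Condition Alpha: 0.5312 × 0.097 = 0.0515264
  Condition Gamma: 0.0816 × 0.08 = 0.006528
Sum = 0.1528032.
Largest term belongs to Condition Delta, so Condition Delta is most probable.

Condition Delta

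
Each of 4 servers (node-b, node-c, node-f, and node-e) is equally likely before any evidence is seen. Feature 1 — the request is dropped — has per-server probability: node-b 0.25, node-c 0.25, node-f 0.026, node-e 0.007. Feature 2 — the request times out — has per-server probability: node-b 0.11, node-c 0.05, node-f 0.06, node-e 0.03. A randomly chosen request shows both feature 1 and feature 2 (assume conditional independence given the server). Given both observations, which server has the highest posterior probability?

With a uniform prior (1/4 each), posterior ∝ likelihood:
  node-b: 0.25 × 0.11 = 0.0275
  node-c: 0.25 × 0.05 = 0.0125
  node-f: 0.026 × 0.06 = 0.00156
  node-e: 0.007 × 0.03 = 0.00021
Normalizing constant = 0.04177.
Largest term belongs to node-b, so node-b is most probable.

node-b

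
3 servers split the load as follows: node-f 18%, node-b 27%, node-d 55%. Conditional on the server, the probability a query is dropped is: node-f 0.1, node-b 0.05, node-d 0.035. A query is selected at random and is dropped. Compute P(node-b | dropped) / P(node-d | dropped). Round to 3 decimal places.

By Bayes' rule, posterior ∝ prior × likelihood:
  node-f: 0.18 × 0.1 = 0.018
  node-b: 0.27 × 0.05 = 0.0135
  node-d: 0.55 × 0.035 = 0.01925
Normalizing constant = 0.05075.
The ratio is 0.0135 / 0.01925 (the normalizer cancels) = 0.701.

0.701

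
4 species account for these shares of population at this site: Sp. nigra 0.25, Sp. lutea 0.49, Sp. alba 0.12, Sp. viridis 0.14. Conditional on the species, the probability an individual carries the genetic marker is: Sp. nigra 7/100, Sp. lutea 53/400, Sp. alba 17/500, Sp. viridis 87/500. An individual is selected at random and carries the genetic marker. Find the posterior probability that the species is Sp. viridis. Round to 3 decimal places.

By Bayes' rule, posterior ∝ prior × likelihood:
  Sp. nigra: 0.25 × 0.07 = 0.0175
  Sp. lutea: 0.49 × 0.1325 = 0.064925
  Sp. alba: 0.12 × 0.034 = 0.00408
  Sp. viridis: 0.14 × 0.174 = 0.02436
Total = 0.110865.
P(Sp. viridis | evidence) = 0.02436 / 0.110865 ≈ 0.220.

0.220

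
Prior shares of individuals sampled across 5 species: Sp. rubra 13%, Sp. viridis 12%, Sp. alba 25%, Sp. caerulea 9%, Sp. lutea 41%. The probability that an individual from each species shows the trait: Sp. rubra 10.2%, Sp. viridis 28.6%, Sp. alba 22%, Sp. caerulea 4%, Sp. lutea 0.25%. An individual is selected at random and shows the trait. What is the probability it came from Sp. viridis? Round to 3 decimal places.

0.320

By Bayes' rule, posterior ∝ prior × likelihood:
  Sp. rubra: 0.13 × 0.102 = 0.01326
  Sp. viridis: 0.12 × 0.286 = 0.03432
  Sp. alba: 0.25 × 0.22 = 0.055
  Sp. caerulea: 0.09 × 0.04 = 0.0036
  Sp. lutea: 0.41 × 0.0025 = 0.001025
Normalizing constant = 0.107205.
P(Sp. viridis | evidence) = 0.03432 / 0.107205 ≈ 0.320.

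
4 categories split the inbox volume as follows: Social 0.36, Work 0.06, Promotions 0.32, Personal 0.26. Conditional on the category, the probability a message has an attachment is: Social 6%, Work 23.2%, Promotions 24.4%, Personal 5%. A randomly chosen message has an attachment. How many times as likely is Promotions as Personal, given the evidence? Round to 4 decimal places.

6.0062

Compute prior × likelihood for every hypothesis:
  Social: 0.36 × 0.06 = 0.0216
  Work: 0.06 × 0.232 = 0.01392
  Promotions: 0.32 × 0.244 = 0.07808
  Personal: 0.26 × 0.05 = 0.013
Normalizing constant = 0.1266.
The ratio is 0.07808 / 0.013 (the normalizer cancels) = 6.0062.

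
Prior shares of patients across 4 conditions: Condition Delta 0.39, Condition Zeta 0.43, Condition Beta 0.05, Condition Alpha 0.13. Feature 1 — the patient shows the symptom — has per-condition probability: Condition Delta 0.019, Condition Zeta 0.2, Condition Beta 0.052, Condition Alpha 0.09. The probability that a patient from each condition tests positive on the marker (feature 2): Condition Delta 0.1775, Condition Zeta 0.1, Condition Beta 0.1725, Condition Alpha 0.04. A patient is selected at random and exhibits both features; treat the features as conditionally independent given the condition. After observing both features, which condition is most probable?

Condition Zeta

Prior × likelihood for each hypothesis:
  Condition Delta: 0.39 × 0.019 × 0.1775 = 0.001315275
  Condition Zeta: 0.43 × 0.2 × 0.1 = 0.0086
  Condition Beta: 0.05 × 0.052 × 0.1725 = 0.0004485
  Condition Alpha: 0.13 × 0.09 × 0.04 = 0.000468
Sum = 0.010831775.
Largest term belongs to Condition Zeta, so Condition Zeta is most probable.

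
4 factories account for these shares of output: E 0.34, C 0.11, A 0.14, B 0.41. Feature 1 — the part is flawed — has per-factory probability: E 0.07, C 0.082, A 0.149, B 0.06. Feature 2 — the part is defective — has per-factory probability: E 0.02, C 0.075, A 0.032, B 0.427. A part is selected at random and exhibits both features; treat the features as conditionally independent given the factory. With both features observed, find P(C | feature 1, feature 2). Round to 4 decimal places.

0.0549

Compute prior × likelihood for every hypothesis:
  E: 0.34 × 0.07 × 0.02 = 0.000476
  C: 0.11 × 0.082 × 0.075 = 0.0006765
  A: 0.14 × 0.149 × 0.032 = 0.00066752
  B: 0.41 × 0.06 × 0.427 = 0.0105042
Sum = 0.01232422.
P(C | evidence) = 0.0006765 / 0.01232422 ≈ 0.0549.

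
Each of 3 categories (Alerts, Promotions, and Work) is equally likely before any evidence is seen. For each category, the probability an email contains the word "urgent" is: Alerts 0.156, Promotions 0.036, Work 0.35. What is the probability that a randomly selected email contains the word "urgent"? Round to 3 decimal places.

Since the prior is uniform, the posterior is proportional to the likelihood:
  Alerts: 0.156
  Promotions: 0.036
  Work: 0.35
P(urgent-flag) = (1/3) × (0.156 + 0.036 + 0.35) = 0.542/3 ≈ 0.181.

0.181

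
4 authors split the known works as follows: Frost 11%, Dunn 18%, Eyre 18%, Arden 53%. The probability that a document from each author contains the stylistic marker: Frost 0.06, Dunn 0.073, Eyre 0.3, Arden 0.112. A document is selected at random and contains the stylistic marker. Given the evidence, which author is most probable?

Compute prior × likelihood for every hypothesis:
  Frost: 0.11 × 0.06 = 0.0066
  Dunn: 0.18 × 0.073 = 0.01314
  Eyre: 0.18 × 0.3 = 0.054
  Arden: 0.53 × 0.112 = 0.05936
Sum = 0.1331.
Largest term belongs to Arden, so Arden is most probable.

Arden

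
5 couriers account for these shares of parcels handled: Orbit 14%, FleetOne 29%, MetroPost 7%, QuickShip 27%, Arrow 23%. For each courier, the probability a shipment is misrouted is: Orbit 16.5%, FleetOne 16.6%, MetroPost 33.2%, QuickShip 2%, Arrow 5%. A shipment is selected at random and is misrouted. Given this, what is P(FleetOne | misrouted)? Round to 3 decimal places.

Prior × likelihood for each hypothesis:
  Orbit: 0.14 × 0.165 = 0.0231
  FleetOne: 0.29 × 0.166 = 0.04814
  MetroPost: 0.07 × 0.332 = 0.02324
  QuickShip: 0.27 × 0.02 = 0.0054
  Arrow: 0.23 × 0.05 = 0.0115
Normalizing constant = 0.11138.
P(FleetOne | evidence) = 0.04814 / 0.11138 ≈ 0.432.

0.432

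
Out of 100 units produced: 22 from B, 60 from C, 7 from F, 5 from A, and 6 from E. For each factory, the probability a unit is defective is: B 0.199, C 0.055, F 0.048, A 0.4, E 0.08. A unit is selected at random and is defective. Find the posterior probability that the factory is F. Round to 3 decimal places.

Prior × likelihood for each hypothesis:
  B: 0.22 × 0.199 = 0.04378
  C: 0.6 × 0.055 = 0.033
  F: 0.07 × 0.048 = 0.00336
  A: 0.05 × 0.4 = 0.02
  E: 0.06 × 0.08 = 0.0048
Total = 0.10494.
P(F | evidence) = 0.00336 / 0.10494 ≈ 0.032.

0.032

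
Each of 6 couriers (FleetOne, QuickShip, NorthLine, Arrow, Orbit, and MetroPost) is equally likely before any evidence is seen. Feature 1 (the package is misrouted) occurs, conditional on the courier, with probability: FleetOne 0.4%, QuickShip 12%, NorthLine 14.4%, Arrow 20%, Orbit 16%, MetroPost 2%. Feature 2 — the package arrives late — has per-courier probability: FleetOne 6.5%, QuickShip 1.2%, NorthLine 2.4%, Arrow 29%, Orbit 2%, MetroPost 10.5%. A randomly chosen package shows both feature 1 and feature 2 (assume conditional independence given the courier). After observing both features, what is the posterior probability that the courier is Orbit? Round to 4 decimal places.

0.0467

Since the prior is uniform, the posterior is proportional to the likelihood:
  FleetOne: 0.004 × 0.065 = 0.00026
  QuickShip: 0.12 × 0.012 = 0.00144
  NorthLine: 0.144 × 0.024 = 0.003456
  Arrow: 0.2 × 0.29 = 0.058
  Orbit: 0.16 × 0.02 = 0.0032
  MetroPost: 0.02 × 0.105 = 0.0021
Sum = 0.068456.
P(Orbit | evidence) = 0.0032 / 0.068456 ≈ 0.0467.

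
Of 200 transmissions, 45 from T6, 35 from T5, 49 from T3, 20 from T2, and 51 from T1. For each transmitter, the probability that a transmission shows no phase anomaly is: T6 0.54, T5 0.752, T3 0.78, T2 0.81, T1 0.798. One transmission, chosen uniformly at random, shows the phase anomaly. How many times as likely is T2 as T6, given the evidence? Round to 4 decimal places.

Taking complements, P(anomaly | each) = T6 0.46, T5 0.248, T3 0.22, T2 0.19, T1 0.202.
By Bayes' rule, posterior ∝ prior × likelihood:
  T6: 0.225 × 0.46 = 0.1035
  T5: 0.175 × 0.248 = 0.0434
  T3: 0.245 × 0.22 = 0.0539
  T2: 0.1 × 0.19 = 0.019
  T1: 0.255 × 0.202 = 0.05151
Sum = 0.27131.
The ratio is 0.019 / 0.1035 (the normalizer cancels) = 0.1836.

0.1836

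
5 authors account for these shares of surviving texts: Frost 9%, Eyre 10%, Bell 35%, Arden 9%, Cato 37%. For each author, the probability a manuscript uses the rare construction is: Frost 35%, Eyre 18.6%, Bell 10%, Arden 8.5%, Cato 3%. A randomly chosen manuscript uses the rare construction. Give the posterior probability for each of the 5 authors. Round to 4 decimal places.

Frost 0.3033, Eyre 0.1791, Bell 0.3370, Arden 0.0737, Cato 0.1069

Prior × likelihood for each hypothesis:
  Frost: 0.09 × 0.35 = 0.0315
  Eyre: 0.1 × 0.186 = 0.0186
  Bell: 0.35 × 0.1 = 0.035
  Arden: 0.09 × 0.085 = 0.00765
  Cato: 0.37 × 0.03 = 0.0111
Sum = 0.10385.
P(Frost | rare-form) = 0.0315/0.10385 ≈ 0.3033
P(Eyre | rare-form) = 0.0186/0.10385 ≈ 0.1791
P(Bell | rare-form) = 0.035/0.10385 ≈ 0.3370
P(Arden | rare-form) = 0.00765/0.10385 ≈ 0.0737
P(Cato | rare-form) = 0.0111/0.10385 ≈ 0.1069
(Check: 0.3033+0.1791+0.3370+0.0737+0.1069 = 1.0000.)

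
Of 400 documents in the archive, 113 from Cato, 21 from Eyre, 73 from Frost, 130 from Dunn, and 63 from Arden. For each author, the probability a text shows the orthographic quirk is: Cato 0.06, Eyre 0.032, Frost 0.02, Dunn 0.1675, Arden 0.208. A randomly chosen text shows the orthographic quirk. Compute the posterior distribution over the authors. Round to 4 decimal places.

Cato 0.1548, Eyre 0.0153, Frost 0.0333, Dunn 0.4972, Arden 0.2992

Unnormalized posteriors (prior × likelihood):
  Cato: 0.2825 × 0.06 = 0.01695
  Eyre: 0.0525 × 0.032 = 0.00168
  Frost: 0.1825 × 0.02 = 0.00365
  Dunn: 0.325 × 0.1675 = 0.0544375
  Arden: 0.1575 × 0.208 = 0.03276
Total = 0.1094775.
P(Cato | quirk) = 0.01695/0.1094775 ≈ 0.1548
P(Eyre | quirk) = 0.00168/0.1094775 ≈ 0.0153
P(Frost | quirk) = 0.00365/0.1094775 ≈ 0.0333
P(Dunn | quirk) = 0.0544375/0.1094775 ≈ 0.4972
P(Arden | quirk) = 0.03276/0.1094775 ≈ 0.2992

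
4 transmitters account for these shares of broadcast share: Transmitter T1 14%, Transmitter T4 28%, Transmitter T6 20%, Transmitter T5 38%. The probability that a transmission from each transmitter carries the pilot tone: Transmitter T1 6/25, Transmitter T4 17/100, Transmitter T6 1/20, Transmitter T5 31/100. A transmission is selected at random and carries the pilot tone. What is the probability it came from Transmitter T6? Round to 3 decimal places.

Prior × likelihood for each hypothesis:
  Transmitter T1: 0.14 × 0.24 = 0.0336
  Transmitter T4: 0.28 × 0.17 = 0.0476
  Transmitter T6: 0.2 × 0.05 = 0.01
  Transmitter T5: 0.38 × 0.31 = 0.1178
Normalizing constant = 0.209.
P(Transmitter T6 | evidence) = 0.01 / 0.209 ≈ 0.048.

0.048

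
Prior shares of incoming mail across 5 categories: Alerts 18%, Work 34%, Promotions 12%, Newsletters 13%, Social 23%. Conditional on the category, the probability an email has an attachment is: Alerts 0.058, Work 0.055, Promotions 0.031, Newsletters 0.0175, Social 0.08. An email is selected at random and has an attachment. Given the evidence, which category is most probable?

Prior × likelihood for each hypothesis:
  Alerts: 0.18 × 0.058 = 0.01044
  Work: 0.34 × 0.055 = 0.0187
  Promotions: 0.12 × 0.031 = 0.00372
  Newsletters: 0.13 × 0.0175 = 0.002275
  Social: 0.23 × 0.08 = 0.0184
Total = 0.053535.
Largest term belongs to Work, so Work is most probable.

Work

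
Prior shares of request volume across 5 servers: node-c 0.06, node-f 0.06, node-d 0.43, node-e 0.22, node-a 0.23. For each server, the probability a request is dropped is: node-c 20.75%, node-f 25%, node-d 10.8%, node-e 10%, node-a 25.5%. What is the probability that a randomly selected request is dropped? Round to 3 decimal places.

0.155

By Bayes' rule, posterior ∝ prior × likelihood:
  node-c: 0.06 × 0.2075 = 0.01245
  node-f: 0.06 × 0.25 = 0.015
  node-d: 0.43 × 0.108 = 0.04644
  node-e: 0.22 × 0.1 = 0.022
  node-a: 0.23 × 0.255 = 0.05865
P(dropped) = 0.01245 + 0.015 + 0.04644 + 0.022 + 0.05865 = 0.15454 → 0.155.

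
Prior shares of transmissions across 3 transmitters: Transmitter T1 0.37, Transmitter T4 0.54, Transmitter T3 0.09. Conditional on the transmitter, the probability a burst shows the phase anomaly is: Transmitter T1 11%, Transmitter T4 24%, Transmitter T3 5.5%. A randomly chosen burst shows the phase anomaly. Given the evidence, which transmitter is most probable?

Transmitter T4

By Bayes' rule, posterior ∝ prior × likelihood:
  Transmitter T1: 0.37 × 0.11 = 0.0407
  Transmitter T4: 0.54 × 0.24 = 0.1296
  Transmitter T3: 0.09 × 0.055 = 0.00495
Total = 0.17525.
Largest term belongs to Transmitter T4, so Transmitter T4 is most probable.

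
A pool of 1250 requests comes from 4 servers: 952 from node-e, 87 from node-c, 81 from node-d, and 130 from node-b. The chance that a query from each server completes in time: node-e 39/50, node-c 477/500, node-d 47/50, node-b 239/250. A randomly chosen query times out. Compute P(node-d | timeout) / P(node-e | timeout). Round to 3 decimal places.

0.023

Taking complements, P(timeout | each) = node-e 0.22, node-c 0.046, node-d 0.06, node-b 0.044.
By Bayes' rule, posterior ∝ prior × likelihood:
  node-e: 0.7616 × 0.22 = 0.167552
  node-c: 0.0696 × 0.046 = 0.0032016
  node-d: 0.0648 × 0.06 = 0.003888
  node-b: 0.104 × 0.044 = 0.004576
Normalizing constant = 0.1792176.
The ratio is 0.003888 / 0.167552 (the normalizer cancels) = 0.023.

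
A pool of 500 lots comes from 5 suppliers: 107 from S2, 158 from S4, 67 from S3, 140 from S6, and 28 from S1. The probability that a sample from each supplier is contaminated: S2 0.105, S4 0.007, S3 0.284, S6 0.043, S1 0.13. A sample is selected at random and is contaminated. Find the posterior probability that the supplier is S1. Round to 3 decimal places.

0.089

Prior × likelihood for each hypothesis:
  S2: 0.214 × 0.105 = 0.02247
  S4: 0.316 × 0.007 = 0.002212
  S3: 0.134 × 0.284 = 0.038056
  S6: 0.28 × 0.043 = 0.01204
  S1: 0.056 × 0.13 = 0.00728
Normalizing constant = 0.082058.
P(S1 | evidence) = 0.00728 / 0.082058 ≈ 0.089.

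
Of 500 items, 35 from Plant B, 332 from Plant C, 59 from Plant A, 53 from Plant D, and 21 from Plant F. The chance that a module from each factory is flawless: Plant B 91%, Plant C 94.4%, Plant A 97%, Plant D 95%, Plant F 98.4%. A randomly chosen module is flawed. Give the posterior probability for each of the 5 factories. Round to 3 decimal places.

Plant B 0.119, Plant C 0.702, Plant A 0.067, Plant D 0.100, Plant F 0.013

Taking complements, P(flawed | each) = Plant B 0.09, Plant C 0.056, Plant A 0.03, Plant D 0.05, Plant F 0.016.
Unnormalized posteriors (prior × likelihood):
  Plant B: 0.07 × 0.09 = 0.0063
  Plant C: 0.664 × 0.056 = 0.037184
  Plant A: 0.118 × 0.03 = 0.00354
  Plant D: 0.106 × 0.05 = 0.0053
  Plant F: 0.042 × 0.016 = 0.000672
Normalizing constant = 0.052996.
P(Plant B | flawed) = 0.0063/0.052996 ≈ 0.119
P(Plant C | flawed) = 0.037184/0.052996 ≈ 0.702
P(Plant A | flawed) = 0.00354/0.052996 ≈ 0.067
P(Plant D | flawed) = 0.0053/0.052996 ≈ 0.100
P(Plant F | flawed) = 0.000672/0.052996 ≈ 0.013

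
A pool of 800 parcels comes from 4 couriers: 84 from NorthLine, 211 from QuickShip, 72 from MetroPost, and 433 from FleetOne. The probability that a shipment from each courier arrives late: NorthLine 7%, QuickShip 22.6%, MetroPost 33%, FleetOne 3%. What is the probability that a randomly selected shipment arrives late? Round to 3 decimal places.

0.113

By Bayes' rule, posterior ∝ prior × likelihood:
  NorthLine: 0.105 × 0.07 = 0.00735
  QuickShip: 0.26375 × 0.226 = 0.0596075
  MetroPost: 0.09 × 0.33 = 0.0297
  FleetOne: 0.54125 × 0.03 = 0.0162375
P(late) = 0.00735 + 0.0596075 + 0.0297 + 0.0162375 = 0.112895 → 0.113.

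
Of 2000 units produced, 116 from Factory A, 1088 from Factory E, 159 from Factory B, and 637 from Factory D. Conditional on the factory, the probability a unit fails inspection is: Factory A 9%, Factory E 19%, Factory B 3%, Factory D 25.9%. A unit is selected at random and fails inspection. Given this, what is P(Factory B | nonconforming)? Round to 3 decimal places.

0.012

Compute prior × likelihood for every hypothesis:
  Factory A: 0.058 × 0.09 = 0.00522
  Factory E: 0.544 × 0.19 = 0.10336
  Factory B: 0.0795 × 0.03 = 0.002385
  Factory D: 0.3185 × 0.259 = 0.0824915
Sum = 0.1934565.
P(Factory B | evidence) = 0.002385 / 0.1934565 ≈ 0.012.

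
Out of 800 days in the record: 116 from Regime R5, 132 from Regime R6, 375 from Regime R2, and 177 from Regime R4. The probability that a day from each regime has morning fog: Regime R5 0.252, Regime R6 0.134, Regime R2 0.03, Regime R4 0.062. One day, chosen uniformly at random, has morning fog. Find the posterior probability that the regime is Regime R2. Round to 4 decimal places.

By Bayes' rule, posterior ∝ prior × likelihood:
  Regime R5: 0.145 × 0.252 = 0.03654
  Regime R6: 0.165 × 0.134 = 0.02211
  Regime R2: 0.46875 × 0.03 = 0.0140625
  Regime R4: 0.22125 × 0.062 = 0.0137175
Total = 0.08643.
P(Regime R2 | evidence) = 0.0140625 / 0.08643 ≈ 0.1627.

0.1627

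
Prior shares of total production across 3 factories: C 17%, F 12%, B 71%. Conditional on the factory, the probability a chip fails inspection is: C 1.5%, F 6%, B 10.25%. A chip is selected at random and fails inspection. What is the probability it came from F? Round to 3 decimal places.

0.087

By Bayes' rule, posterior ∝ prior × likelihood:
  C: 0.17 × 0.015 = 0.00255
  F: 0.12 × 0.06 = 0.0072
  B: 0.71 × 0.1025 = 0.072775
Total = 0.082525.
P(F | evidence) = 0.0072 / 0.082525 ≈ 0.087.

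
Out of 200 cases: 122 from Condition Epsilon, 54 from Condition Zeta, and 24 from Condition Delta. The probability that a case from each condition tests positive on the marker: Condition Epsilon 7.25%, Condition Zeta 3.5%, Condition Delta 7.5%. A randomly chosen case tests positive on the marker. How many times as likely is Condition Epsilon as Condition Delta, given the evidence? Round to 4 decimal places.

4.9139

Unnormalized posteriors (prior × likelihood):
  Condition Epsilon: 0.61 × 0.0725 = 0.044225
  Condition Zeta: 0.27 × 0.035 = 0.00945
  Condition Delta: 0.12 × 0.075 = 0.009
Sum = 0.062675.
The ratio is 0.044225 / 0.009 (the normalizer cancels) = 4.9139.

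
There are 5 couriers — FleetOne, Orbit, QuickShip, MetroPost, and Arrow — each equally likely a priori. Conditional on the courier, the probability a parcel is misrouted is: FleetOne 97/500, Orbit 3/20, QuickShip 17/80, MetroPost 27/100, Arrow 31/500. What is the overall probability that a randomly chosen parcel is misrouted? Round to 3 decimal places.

With a uniform prior (1/5 each), posterior ∝ likelihood:
  FleetOne: 0.194
  Orbit: 0.15
  QuickShip: 0.2125
  MetroPost: 0.27
  Arrow: 0.062
P(misrouted) = (1/5) × (0.194 + 0.15 + 0.2125 + 0.27 + 0.062) = 0.8885/5 ≈ 0.178.

0.178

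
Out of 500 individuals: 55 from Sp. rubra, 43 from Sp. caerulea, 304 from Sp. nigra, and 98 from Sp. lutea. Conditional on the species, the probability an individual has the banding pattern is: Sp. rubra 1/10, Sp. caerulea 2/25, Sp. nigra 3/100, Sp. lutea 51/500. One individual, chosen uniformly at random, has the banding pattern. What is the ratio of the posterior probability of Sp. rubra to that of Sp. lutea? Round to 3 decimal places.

0.550

Prior × likelihood for each hypothesis:
  Sp. rubra: 0.11 × 0.1 = 0.011
  Sp. caerulea: 0.086 × 0.08 = 0.00688
  Sp. nigra: 0.608 × 0.03 = 0.01824
  Sp. lutea: 0.196 × 0.102 = 0.019992
Sum = 0.056112.
The ratio is 0.011 / 0.019992 (the normalizer cancels) = 0.550.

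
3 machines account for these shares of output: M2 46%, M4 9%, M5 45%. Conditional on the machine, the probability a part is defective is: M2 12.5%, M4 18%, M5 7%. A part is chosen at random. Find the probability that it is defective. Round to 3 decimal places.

0.105

By Bayes' rule, posterior ∝ prior × likelihood:
  M2: 0.46 × 0.125 = 0.0575
  M4: 0.09 × 0.18 = 0.0162
  M5: 0.45 × 0.07 = 0.0315
P(defective) = 0.0575 + 0.0162 + 0.0315 = 0.1052 → 0.105.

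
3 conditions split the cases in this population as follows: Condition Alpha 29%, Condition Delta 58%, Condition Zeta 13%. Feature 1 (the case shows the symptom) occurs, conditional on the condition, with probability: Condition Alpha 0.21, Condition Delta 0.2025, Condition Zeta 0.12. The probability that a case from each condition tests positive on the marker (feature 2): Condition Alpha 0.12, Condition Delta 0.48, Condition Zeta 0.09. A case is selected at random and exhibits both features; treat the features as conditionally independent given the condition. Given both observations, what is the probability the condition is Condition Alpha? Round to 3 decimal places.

0.112

By Bayes' rule, posterior ∝ prior × likelihood:
  Condition Alpha: 0.29 × 0.21 × 0.12 = 0.007308
  Condition Delta: 0.58 × 0.2025 × 0.48 = 0.056376
  Condition Zeta: 0.13 × 0.12 × 0.09 = 0.001404
Normalizing constant = 0.065088.
P(Condition Alpha | evidence) = 0.007308 / 0.065088 ≈ 0.112.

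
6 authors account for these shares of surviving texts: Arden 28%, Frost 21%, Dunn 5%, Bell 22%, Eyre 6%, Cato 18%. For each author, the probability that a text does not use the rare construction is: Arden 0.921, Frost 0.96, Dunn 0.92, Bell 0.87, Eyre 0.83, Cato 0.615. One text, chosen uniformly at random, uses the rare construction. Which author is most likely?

Cato

Taking complements, P(rare-form | each) = Arden 0.079, Frost 0.04, Dunn 0.08, Bell 0.13, Eyre 0.17, Cato 0.385.
By Bayes' rule, posterior ∝ prior × likelihood:
  Arden: 0.28 × 0.079 = 0.02212
  Frost: 0.21 × 0.04 = 0.0084
  Dunn: 0.05 × 0.08 = 0.004
  Bell: 0.22 × 0.13 = 0.0286
  Eyre: 0.06 × 0.17 = 0.0102
  Cato: 0.18 × 0.385 = 0.0693
Sum = 0.14262.
Largest term belongs to Cato, so Cato is most probable.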